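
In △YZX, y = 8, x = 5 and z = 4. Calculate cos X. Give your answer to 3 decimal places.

By the law of cosines, cos X = (y² + z² − x²) / (2·y·z) ≈ 0.85938, so ∠X ≈ 30.75°.

0.859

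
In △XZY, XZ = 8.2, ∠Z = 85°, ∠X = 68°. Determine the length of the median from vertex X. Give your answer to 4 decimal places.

The third angle is ∠Y = 180° − ∠X − ∠Z = 27.00°.
Law of sines: ZY = XZ·sin X/sin Y ≈ 16.747.
Law of sines: YX = XZ·sin Z/sin Y ≈ 17.993.
Median from X: ½√(2·YX² + 2·XZ² − ZY²) ≈ 11.198.

m_X ≈ 11.1976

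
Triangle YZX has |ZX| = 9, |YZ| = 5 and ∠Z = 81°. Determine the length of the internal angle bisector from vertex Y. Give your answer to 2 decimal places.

By the law of cosines, |XY|² = |YZ|² + |ZX|² − 2·|YZ|·|ZX|·cos Z = 91.921, so |XY| ≈ 9.5875.
Law of cosines again: cos Y = (|XY|² + |YZ|² − |ZX|²)/(2·|XY|·|YZ|) ≈ 0.37466, so ∠Y ≈ 68.00°.
The bisector from Y has length 2·|XY|·|YZ|·cos(∠Y/2)/(|XY|+|YZ|) ≈ 5.4489.

t_Y ≈ 5.45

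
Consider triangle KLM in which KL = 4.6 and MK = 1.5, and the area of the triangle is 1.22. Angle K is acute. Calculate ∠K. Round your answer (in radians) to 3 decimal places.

∠K ≈ 0.361 rad

From area = ½·MK·KL·sin K, we get sin K = 2·area/(MK·KL) ≈ 0.35362.
Taking the acute solution, ∠K ≈ 0.3614 rad.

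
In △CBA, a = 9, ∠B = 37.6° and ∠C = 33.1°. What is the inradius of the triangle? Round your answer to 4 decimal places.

r ≈ 1.4280

The third angle is ∠A = 180° − ∠C − ∠B = 109.30°.
Law of sines: c = a·sin C/sin A ≈ 5.2076.
Law of sines: b = a·sin B/sin A ≈ 5.8183.
Area = ½·a·c·sin B ≈ 14.298.
Semiperimeter s = (5.2076+5.8183+9)/2 = 10.013.
Inradius = area/s = 14.298/10.013 ≈ 1.428.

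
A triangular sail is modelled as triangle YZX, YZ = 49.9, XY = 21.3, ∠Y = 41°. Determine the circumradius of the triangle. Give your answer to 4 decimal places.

27.8920

By the law of cosines, ZX² = XY² + YZ² − 2·XY·YZ·cos Y = 1339.4, so ZX ≈ 36.598.
Area = ½·XY·YZ·sin Y ≈ 348.65.
Circumradius = ZX/(2 sin Y) ≈ 27.892.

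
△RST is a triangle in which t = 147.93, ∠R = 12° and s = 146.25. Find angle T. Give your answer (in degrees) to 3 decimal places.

By the law of cosines, r² = s² + t² − 2·s·t·cos R = 948.37, so r ≈ 30.796.
Law of cosines again: cos T = (r² + s² − t²)/(2·r·s) ≈ 0.05042, so ∠T ≈ 87.11°.

∠T ≈ 87.110°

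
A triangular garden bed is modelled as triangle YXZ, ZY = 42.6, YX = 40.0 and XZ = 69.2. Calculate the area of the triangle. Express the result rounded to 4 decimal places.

779.7002

Semiperimeter s = (69.2 + 42.6 + 40)/2 = 75.9.
Heron's formula: area = √(75.9·6.7·33.3·35.9) ≈ 779.7.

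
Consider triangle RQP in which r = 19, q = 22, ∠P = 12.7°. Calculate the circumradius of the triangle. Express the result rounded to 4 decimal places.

12.3429

By the law of cosines, p² = r² + q² − 2·r·q·cos P = 29.453, so p ≈ 5.4271.
Area = ½·r·q·sin P ≈ 45.948.
Circumradius = p/(2 sin P) ≈ 12.343.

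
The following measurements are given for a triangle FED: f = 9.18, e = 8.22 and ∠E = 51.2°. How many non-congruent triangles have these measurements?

f·sin E = 9.18·sin(51.2°) ≈ 7.154.
Since f sin E < e < f (7.154 < 8.22 < 9.18), two triangles exist.

2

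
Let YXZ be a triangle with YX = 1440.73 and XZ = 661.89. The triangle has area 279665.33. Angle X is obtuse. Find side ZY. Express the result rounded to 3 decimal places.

2014.568

From area = ½·YX·XZ·sin X, we get sin X = 2·area/(YX·XZ) ≈ 0.58654.
Taking the obtuse solution, ∠X ≈ 2.515 rad.
Law of cosines then gives ZY ≈ 2014.6.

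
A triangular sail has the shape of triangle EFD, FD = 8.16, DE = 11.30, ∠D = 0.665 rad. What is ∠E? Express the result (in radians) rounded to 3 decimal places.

By the law of cosines, EF² = FD² + DE² − 2·FD·DE·cos D = 49.156, so EF ≈ 7.0111.
Law of cosines again: cos E = (DE² + EF² − FD²)/(2·DE·EF) ≈ 0.69586, so ∠E ≈ 0.801 rad.

0.801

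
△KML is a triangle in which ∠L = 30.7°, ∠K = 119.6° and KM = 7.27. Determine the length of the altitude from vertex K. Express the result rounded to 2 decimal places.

3.60

The third angle is ∠M = 180° − ∠L − ∠K = 29.70°.
Law of sines: ML = KM·sin K/sin L ≈ 12.381.
Law of sines: LK = KM·sin M/sin L ≈ 7.0552.
Area = ½·KM·ML·sin M ≈ 22.299.
The altitude from K has length 2·area/ML ≈ 3.602.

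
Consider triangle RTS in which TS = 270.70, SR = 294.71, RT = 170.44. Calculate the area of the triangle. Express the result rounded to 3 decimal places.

area ≈ 22742.370

Semiperimeter s = (270.7 + 294.71 + 170.44)/2 = 367.92.
Heron's formula: area = √(367.92·97.225·73.215·197.48) ≈ 22742.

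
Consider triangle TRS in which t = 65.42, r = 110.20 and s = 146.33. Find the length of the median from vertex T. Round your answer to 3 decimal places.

125.333

Median from T: ½√(2·r² + 2·s² − t²) ≈ 125.33.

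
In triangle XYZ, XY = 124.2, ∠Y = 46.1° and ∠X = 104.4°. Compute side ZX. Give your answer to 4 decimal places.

The third angle is ∠Z = 180° − ∠X − ∠Y = 29.50°.
Law of sines: ZX = XY·sin Y/sin Z ≈ 181.74.

181.7388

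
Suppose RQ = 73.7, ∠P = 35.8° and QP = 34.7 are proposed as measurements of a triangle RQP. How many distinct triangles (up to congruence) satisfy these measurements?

1

QP·sin P = 34.7·sin(35.8°) ≈ 20.3.
Since RQ ≥ QP, exactly one triangle exists.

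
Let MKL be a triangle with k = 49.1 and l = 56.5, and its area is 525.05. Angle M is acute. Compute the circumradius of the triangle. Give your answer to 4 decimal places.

From area = ½·k·l·sin M, we get sin M = 2·area/(k·l) ≈ 0.37853.
Taking the acute solution, ∠M ≈ 22.24°.
Law of cosines then gives m ≈ 21.624.
Circumradius = m/(2 sin M) ≈ 28.564.

R ≈ 28.5636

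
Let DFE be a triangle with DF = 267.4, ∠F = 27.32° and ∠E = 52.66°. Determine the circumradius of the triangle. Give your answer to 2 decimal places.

The third angle is ∠D = 180° − ∠F − ∠E = 100.02°.
Law of sines: FE = DF·sin D/sin E ≈ 331.2.
Law of sines: ED = DF·sin F/sin E ≈ 154.36.
Circumradius = DF/(2 sin E) ≈ 168.17.

R ≈ 168.17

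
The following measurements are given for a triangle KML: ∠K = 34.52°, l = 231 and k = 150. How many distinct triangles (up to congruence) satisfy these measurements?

l·sin K = 231·sin(34.52°) ≈ 130.9.
Since l sin K < k < l (130.9 < 150 < 231), two triangles exist.

2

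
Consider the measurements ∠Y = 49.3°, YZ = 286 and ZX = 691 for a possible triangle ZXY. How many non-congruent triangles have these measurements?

YZ·sin Y = 286·sin(49.3°) ≈ 216.8.
Since ZX ≥ YZ, exactly one triangle exists.

1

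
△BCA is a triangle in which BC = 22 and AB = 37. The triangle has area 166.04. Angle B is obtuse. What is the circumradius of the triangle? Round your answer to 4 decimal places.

R ≈ 70.8245

From area = ½·AB·BC·sin B, we get sin B = 2·area/(AB·BC) ≈ 0.40796.
Taking the obtuse solution, ∠B ≈ 155.92°.
Law of cosines then gives CA ≈ 57.787.
Circumradius = CA/(2 sin B) ≈ 70.824.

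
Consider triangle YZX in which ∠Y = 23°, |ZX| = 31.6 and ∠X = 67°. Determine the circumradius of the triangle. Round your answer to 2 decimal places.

R ≈ 40.44

The third angle is ∠Z = 180° − ∠X − ∠Y = 90.00°.
Law of sines: |XY| = |ZX|·sin Z/sin Y ≈ 80.874.
Law of sines: |YZ| = |ZX|·sin X/sin Y ≈ 74.445.
Circumradius = |ZX|/(2 sin Y) ≈ 40.437.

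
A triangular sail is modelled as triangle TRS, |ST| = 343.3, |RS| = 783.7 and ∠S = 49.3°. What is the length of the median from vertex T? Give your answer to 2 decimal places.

By the law of cosines, |TR|² = |RS|² + |ST|² − 2·|RS|·|ST|·cos S = 3.8115e+05, so |TR| ≈ 617.38.
Median from T: ½√(2·|ST|² + 2·|TR|² − |RS|²) ≈ 309.77.

m_T ≈ 309.77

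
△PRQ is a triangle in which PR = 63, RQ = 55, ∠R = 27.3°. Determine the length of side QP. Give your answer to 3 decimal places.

By the law of cosines, QP² = PR² + RQ² − 2·PR·RQ·cos R = 835.88, so QP ≈ 28.912.

28.912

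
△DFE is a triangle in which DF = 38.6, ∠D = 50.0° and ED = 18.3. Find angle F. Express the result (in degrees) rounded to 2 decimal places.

By the law of cosines, FE² = ED² + DF² − 2·ED·DF·cos D = 916.75, so FE ≈ 30.278.
Law of cosines again: cos F = (DF² + FE² − ED²)/(2·DF·FE) ≈ 0.88636, so ∠F ≈ 27.58°.

∠F ≈ 27.58°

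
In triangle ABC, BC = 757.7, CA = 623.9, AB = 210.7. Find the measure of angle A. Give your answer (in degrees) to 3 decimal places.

122.294

By the law of cosines, cos A = (CA² + AB² − BC²) / (2·CA·AB) ≈ -0.53426, so ∠A ≈ 122.29°.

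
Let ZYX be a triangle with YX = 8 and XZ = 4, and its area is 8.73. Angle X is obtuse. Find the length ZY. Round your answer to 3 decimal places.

11.560

From area = ½·YX·XZ·sin X, we get sin X = 2·area/(YX·XZ) ≈ 0.54562.
Taking the obtuse solution, ∠X ≈ 146.93°.
Law of cosines then gives ZY ≈ 11.56.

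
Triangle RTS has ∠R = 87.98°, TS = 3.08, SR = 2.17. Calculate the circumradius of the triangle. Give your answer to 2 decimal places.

1.54

Law of sines: sin T = SR·sin R/TS ≈ 0.70411.
Since TS ≥ SR, only the acute value applies: ∠T ≈ 44.76°.
Then ∠S = 180° − ∠R − ∠T ≈ 47.26°.
Law of sines gives RT = TS·sin S/sin R ≈ 2.2636.
Circumradius = TS/(2 sin R) ≈ 1.541.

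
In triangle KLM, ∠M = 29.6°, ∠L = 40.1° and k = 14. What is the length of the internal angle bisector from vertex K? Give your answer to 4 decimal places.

t_K ≈ 4.7692

The third angle is ∠K = 180° − ∠L − ∠M = 110.30°.
Law of sines: l = k·sin L/sin K ≈ 9.6149.
Law of sines: m = k·sin M/sin K ≈ 7.3731.
The bisector from K has length 2·l·m·cos(∠K/2)/(l+m) ≈ 4.7692.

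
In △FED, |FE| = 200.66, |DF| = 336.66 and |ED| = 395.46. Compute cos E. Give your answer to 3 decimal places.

By the law of cosines, cos E = (|FE|² + |ED|² − |DF|²) / (2·|FE|·|ED|) ≈ 0.52495, so ∠E ≈ 58.33°.

0.525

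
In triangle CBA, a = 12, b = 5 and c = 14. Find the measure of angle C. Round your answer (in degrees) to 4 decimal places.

∠C ≈ 103.0029°

By the law of cosines, cos C = (b² + a² − c²) / (2·b·a) ≈ -0.22500, so ∠C ≈ 103.00°.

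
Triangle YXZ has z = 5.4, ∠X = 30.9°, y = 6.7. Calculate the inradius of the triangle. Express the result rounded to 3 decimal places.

r ≈ 1.194

By the law of cosines, x² = z² + y² − 2·z·y·cos X = 11.96, so x ≈ 3.4584.
Area = ½·z·y·sin X ≈ 9.29.
Semiperimeter s = (6.7+3.4584+5.4)/2 = 7.7792.
Inradius = area/s = 9.29/7.7792 ≈ 1.1942.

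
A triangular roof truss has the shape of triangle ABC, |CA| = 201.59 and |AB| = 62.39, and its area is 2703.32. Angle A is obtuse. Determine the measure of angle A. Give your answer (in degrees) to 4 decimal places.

From area = ½·|CA|·|AB|·sin A, we get sin A = 2·area/(|CA|·|AB|) ≈ 0.42988.
Taking the obtuse solution, ∠A ≈ 154.54°.

∠A ≈ 154.5403°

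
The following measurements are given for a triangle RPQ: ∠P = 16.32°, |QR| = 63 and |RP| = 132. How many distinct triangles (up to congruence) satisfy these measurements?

|RP|·sin P = 132·sin(16.32°) ≈ 37.09.
Since |RP| sin P < |QR| < |RP| (37.09 < 63 < 132), two triangles exist.

2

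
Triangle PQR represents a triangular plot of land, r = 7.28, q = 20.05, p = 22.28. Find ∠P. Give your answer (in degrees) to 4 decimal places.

By the law of cosines, cos P = (q² + r² − p²) / (2·q·r) ≈ -0.14181, so ∠P ≈ 98.15°.

98.1524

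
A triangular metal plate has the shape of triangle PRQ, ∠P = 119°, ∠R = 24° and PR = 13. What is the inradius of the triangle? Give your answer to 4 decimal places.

The third angle is ∠Q = 180° − ∠P − ∠R = 37.00°.
Law of sines: RQ = PR·sin P/sin Q ≈ 18.893.
Law of sines: QP = PR·sin R/sin Q ≈ 8.786.
Area = ½·PR·RQ·sin R ≈ 49.949.
Semiperimeter s = (18.893+8.786+13)/2 = 20.339.
Inradius = area/s = 49.949/20.339 ≈ 2.4558.

r ≈ 2.4558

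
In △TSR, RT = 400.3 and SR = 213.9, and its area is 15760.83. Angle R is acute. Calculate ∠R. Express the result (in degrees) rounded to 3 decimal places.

21.601

From area = ½·SR·RT·sin R, we get sin R = 2·area/(SR·RT) ≈ 0.36814.
Taking the acute solution, ∠R ≈ 21.60°.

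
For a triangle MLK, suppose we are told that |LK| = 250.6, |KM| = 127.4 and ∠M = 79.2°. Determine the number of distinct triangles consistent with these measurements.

|KM|·sin M = 127.4·sin(79.2°) ≈ 125.1.
Since |LK| ≥ |KM|, exactly one triangle exists.

1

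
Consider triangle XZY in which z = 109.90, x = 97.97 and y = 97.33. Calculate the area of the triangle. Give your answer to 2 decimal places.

Semiperimeter s = (97.97 + 109.9 + 97.33)/2 = 152.6.
Heron's formula: area = √(152.6·54.63·42.7·55.27) ≈ 4435.6.

area ≈ 4435.59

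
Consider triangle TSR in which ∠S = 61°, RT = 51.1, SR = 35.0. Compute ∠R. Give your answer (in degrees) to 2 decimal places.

Law of sines: sin T = SR·sin S/RT ≈ 0.59905.
Since RT ≥ SR, only the acute value applies: ∠T ≈ 36.80°.
Then ∠R = 180° − ∠S − ∠T ≈ 82.20°.

82.20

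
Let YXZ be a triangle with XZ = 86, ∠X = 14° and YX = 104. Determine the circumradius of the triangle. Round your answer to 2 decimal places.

By the law of cosines, ZY² = YX² + XZ² − 2·YX·XZ·cos X = 855.35, so ZY ≈ 29.246.
Area = ½·YX·XZ·sin X ≈ 1081.9.
Circumradius = ZY/(2 sin X) ≈ 60.446.

60.45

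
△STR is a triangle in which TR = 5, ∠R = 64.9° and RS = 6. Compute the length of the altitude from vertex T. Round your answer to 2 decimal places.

By the law of cosines, ST² = TR² + RS² − 2·TR·RS·cos R = 35.548, so ST ≈ 5.9622.
Area = ½·TR·RS·sin R ≈ 13.584.
The altitude from T has length 2·area/RS ≈ 4.5278.

4.53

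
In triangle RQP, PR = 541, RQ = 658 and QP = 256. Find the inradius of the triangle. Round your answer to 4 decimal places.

91.6550

Semiperimeter s = (256 + 541 + 658)/2 = 727.5.
Heron's formula: area = √(727.5·471.5·186.5·69.5) ≈ 66679.
Inradius = area/s = 66679/727.5 ≈ 91.655.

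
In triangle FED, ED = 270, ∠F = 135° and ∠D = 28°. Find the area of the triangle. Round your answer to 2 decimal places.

area ≈ 7075.50

The third angle is ∠E = 180° − ∠D − ∠F = 17.00°.
Law of sines: DF = ED·sin E/sin F ≈ 111.64.
Law of sines: FE = ED·sin D/sin F ≈ 179.26.
Area = ½·ED·DF·sin D ≈ 7075.5.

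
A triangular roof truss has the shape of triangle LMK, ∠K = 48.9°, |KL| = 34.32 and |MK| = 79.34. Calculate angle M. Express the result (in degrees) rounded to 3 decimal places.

By the law of cosines, |LM|² = |MK|² + |KL|² − 2·|MK|·|KL|·cos K = 3892.7, so |LM| ≈ 62.392.
Law of cosines again: cos M = (|LM|² + |MK|² − |KL|²)/(2·|LM|·|MK|) ≈ 0.91004, so ∠M ≈ 24.49°.

24.489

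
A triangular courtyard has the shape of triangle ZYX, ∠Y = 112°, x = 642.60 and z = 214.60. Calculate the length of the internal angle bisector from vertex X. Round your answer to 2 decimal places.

By the law of cosines, y² = x² + z² − 2·x·z·cos Y = 5.6231e+05, so y ≈ 749.87.
Law of cosines again: cos X = (z² + y² − x²)/(2·z·y) ≈ 0.60720, so ∠X ≈ 52.61°.
The bisector from X has length 2·z·y·cos(∠X/2)/(z+y) ≈ 299.14.

t_X ≈ 299.14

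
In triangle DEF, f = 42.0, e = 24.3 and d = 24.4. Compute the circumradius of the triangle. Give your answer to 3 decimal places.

R ≈ 24.052

By the law of cosines, cos D = (e² + f² − d²) / (2·e·f) ≈ 0.86181, so ∠D ≈ 0.532 rad.
Circumradius = d/(2 sin D) ≈ 24.052.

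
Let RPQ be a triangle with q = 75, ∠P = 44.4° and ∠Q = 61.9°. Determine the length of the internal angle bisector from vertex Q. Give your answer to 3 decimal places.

t_Q ≈ 59.014

The third angle is ∠R = 180° − ∠P − ∠Q = 73.70°.
Law of sines: r = q·sin R/sin Q ≈ 81.604.
Law of sines: p = q·sin P/sin Q ≈ 59.487.
The bisector from Q has length 2·r·p·cos(∠Q/2)/(r+p) ≈ 59.014.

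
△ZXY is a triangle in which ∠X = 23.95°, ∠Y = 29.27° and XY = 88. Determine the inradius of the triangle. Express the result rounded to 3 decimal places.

The third angle is ∠Z = 180° − ∠X − ∠Y = 126.78°.
Law of sines: YZ = XY·sin X/sin Z ≈ 44.601.
Law of sines: ZX = XY·sin Y/sin Z ≈ 53.719.
Area = ½·XY·YZ·sin Y ≈ 959.49.
Semiperimeter s = (88+44.601+53.719)/2 = 93.16.
Inradius = area/s = 959.49/93.16 ≈ 10.299.

10.299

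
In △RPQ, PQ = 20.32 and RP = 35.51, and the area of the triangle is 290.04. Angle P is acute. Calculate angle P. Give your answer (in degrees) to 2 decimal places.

∠P ≈ 53.51°

From area = ½·RP·PQ·sin P, we get sin P = 2·area/(RP·PQ) ≈ 0.80392.
Taking the acute solution, ∠P ≈ 53.51°.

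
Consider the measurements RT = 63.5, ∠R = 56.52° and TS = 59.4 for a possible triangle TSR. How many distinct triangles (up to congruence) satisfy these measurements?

RT·sin R = 63.5·sin(56.52°) ≈ 52.96.
Since RT sin R < TS < RT (52.96 < 59.4 < 63.5), two triangles exist.

2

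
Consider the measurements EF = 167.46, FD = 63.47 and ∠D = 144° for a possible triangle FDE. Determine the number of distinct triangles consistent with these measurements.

1

FD·sin D = 63.47·sin(144°) ≈ 37.31.
Since ∠D is not acute, a triangle exists only if EF > FD; here EF > FD, so there is exactly one triangle.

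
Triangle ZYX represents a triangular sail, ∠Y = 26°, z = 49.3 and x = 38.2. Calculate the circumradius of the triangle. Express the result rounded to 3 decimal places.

R ≈ 25.616

By the law of cosines, y² = x² + z² − 2·x·z·cos Y = 504.4, so y ≈ 22.459.
Area = ½·x·z·sin Y ≈ 412.78.
Circumradius = y/(2 sin Y) ≈ 25.616.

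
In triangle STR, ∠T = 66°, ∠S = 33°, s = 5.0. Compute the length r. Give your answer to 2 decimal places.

The third angle is ∠R = 180° − ∠S − ∠T = 81.00°.
Law of sines: r = s·sin R/sin S ≈ 9.0674.

9.07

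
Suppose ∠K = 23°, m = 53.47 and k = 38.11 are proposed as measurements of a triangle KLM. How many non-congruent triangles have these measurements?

2

m·sin K = 53.47·sin(23°) ≈ 20.89.
Since m sin K < k < m (20.89 < 38.11 < 53.47), two triangles exist.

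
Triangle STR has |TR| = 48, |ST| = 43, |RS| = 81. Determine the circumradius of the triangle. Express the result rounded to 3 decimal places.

49.863

By the law of cosines, cos S = (|RS|² + |ST|² − |TR|²) / (2·|RS|·|ST|) ≈ 0.87654, so ∠S ≈ 28.77°.
Circumradius = |TR|/(2 sin S) ≈ 49.863.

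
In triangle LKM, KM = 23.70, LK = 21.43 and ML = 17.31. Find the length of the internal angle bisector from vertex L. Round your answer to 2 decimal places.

By the law of cosines, cos L = (ML² + LK² − KM²) / (2·ML·LK) ≈ 0.26579, so ∠L ≈ 74.59°.
The bisector from L has length 2·ML·LK·cos(∠L/2)/(ML+LK) ≈ 15.235.

15.24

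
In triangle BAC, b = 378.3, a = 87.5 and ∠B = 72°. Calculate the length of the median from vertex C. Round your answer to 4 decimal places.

Law of sines: sin A = a·sin B/b ≈ 0.21998.
Since b ≥ a, only the acute value applies: ∠A ≈ 12.71°.
Then ∠C = 180° − ∠B − ∠A ≈ 95.29°.
Law of sines gives c = b·sin C/sin B ≈ 396.07.
Median from C: ½√(2·b² + 2·a² − c²) ≈ 190.17.

m_C ≈ 190.1715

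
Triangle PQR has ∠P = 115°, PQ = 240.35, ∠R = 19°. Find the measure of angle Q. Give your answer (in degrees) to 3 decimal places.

∠Q ≈ 46.000°

The third angle is ∠Q = 180° − ∠R − ∠P = 46.00°.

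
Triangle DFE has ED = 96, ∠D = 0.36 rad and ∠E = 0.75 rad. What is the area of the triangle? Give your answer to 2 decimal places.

The third angle is ∠F = π − ∠E − ∠D = 2.032 rad.
Law of sines: FE = ED·sin D/sin F ≈ 37.756.
Law of sines: DF = ED·sin E/sin F ≈ 73.057.
Area = ½·ED·FE·sin E ≈ 1235.3.

1235.34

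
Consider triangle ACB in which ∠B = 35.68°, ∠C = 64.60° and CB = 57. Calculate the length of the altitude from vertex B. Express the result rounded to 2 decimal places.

51.49

The third angle is ∠A = 180° − ∠C − ∠B = 79.72°.
Law of sines: BA = CB·sin C/sin A ≈ 52.33.
Law of sines: AC = CB·sin B/sin A ≈ 33.788.
Area = ½·CB·BA·sin B ≈ 869.88.
The altitude from B has length 2·area/AC ≈ 51.49.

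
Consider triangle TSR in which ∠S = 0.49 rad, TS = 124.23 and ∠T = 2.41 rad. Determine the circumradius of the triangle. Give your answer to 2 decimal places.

The third angle is ∠R = π − ∠T − ∠S = 0.242 rad.
Law of sines: SR = TS·sin T/sin R ≈ 346.89.
Law of sines: RT = TS·sin S/sin R ≈ 244.37.
Circumradius = TS/(2 sin R) ≈ 259.62.

259.62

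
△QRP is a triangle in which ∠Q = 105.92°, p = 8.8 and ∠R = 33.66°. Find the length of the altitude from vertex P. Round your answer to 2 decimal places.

h_P ≈ 7.23

The third angle is ∠P = 180° − ∠Q − ∠R = 40.42°.
Law of sines: q = p·sin Q/sin P ≈ 13.052.
Law of sines: r = p·sin R/sin P ≈ 7.5226.
Area = ½·p·q·sin R ≈ 31.83.
The altitude from P has length 2·area/p ≈ 7.234.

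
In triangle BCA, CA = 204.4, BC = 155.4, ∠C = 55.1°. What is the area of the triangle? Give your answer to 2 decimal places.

Area = ½·BC·CA·sin C ≈ 13026.

area ≈ 13025.55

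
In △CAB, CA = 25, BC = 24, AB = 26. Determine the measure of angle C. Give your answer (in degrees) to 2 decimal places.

∠C ≈ 64.06°

By the law of cosines, cos C = (BC² + CA² − AB²) / (2·BC·CA) ≈ 0.43750, so ∠C ≈ 64.06°.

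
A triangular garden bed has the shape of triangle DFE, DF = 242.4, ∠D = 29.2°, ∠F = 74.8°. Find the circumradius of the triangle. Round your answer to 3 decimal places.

124.910

The third angle is ∠E = 180° − ∠D − ∠F = 76.00°.
Law of sines: FE = DF·sin D/sin E ≈ 121.88.
Law of sines: ED = DF·sin F/sin E ≈ 241.08.
Circumradius = DF/(2 sin E) ≈ 124.91.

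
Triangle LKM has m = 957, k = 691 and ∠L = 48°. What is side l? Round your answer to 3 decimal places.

By the law of cosines, l² = k² + m² − 2·k·m·cos L = 5.0836e+05, so l ≈ 712.99.

712.990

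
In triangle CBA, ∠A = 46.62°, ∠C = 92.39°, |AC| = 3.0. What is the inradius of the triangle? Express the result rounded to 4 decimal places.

0.9146

The third angle is ∠B = 180° − ∠A − ∠C = 40.99°.
Law of sines: |BA| = |AC|·sin C/sin B ≈ 4.5697.
Law of sines: |CB| = |AC|·sin A/sin B ≈ 3.3242.
Area = ½·|AC|·|BA|·sin A ≈ 4.982.
Semiperimeter s = (4.5697+3+3.3242)/2 = 5.447.
Inradius = area/s = 4.982/5.447 ≈ 0.91464.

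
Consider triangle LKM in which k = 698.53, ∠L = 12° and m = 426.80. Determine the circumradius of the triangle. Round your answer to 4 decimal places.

708.7916

By the law of cosines, l² = k² + m² − 2·k·m·cos L = 86867, so l ≈ 294.73.
Area = ½·k·m·sin L ≈ 30993.
Circumradius = l/(2 sin L) ≈ 708.79.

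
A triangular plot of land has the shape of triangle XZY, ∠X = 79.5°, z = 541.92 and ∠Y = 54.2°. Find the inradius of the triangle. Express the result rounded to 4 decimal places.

171.6816

The third angle is ∠Z = 180° − ∠Y − ∠X = 46.30°.
Law of sines: x = z·sin X/sin Z ≈ 737.03.
Law of sines: y = z·sin Y/sin Z ≈ 607.96.
Area = ½·z·x·sin Y ≈ 1.6197e+05.
Semiperimeter s = (737.03+541.92+607.96)/2 = 943.45.
Inradius = area/s = 1.6197e+05/943.45 ≈ 171.68.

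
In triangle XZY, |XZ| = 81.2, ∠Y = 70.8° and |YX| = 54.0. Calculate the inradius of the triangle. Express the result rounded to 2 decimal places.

Law of sines: sin Z = |YX|·sin Y/|XZ| ≈ 0.62803.
Since |XZ| ≥ |YX|, only the acute value applies: ∠Z ≈ 38.91°.
Then ∠X = 180° − ∠Y − ∠Z ≈ 70.29°.
Law of sines gives |ZY| = |XZ|·sin X/sin Y ≈ 80.948.
Area = ½·|XZ|·|YX|·sin X ≈ 2064.
Semiperimeter s = (80.948+54+81.2)/2 = 108.07.
Inradius = area/s = 2064/108.07 ≈ 19.098.

19.10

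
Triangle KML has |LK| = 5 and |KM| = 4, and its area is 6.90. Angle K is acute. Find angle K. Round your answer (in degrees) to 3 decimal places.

43.630

From area = ½·|LK|·|KM|·sin K, we get sin K = 2·area/(|LK|·|KM|) ≈ 0.69000.
Taking the acute solution, ∠K ≈ 43.63°.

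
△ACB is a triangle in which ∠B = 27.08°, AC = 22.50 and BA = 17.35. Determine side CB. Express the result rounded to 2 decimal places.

36.52

Law of sines: sin C = BA·sin B/AC ≈ 0.35104.
Since AC ≥ BA, only the acute value applies: ∠C ≈ 20.55°.
Then ∠A = 180° − ∠B − ∠C ≈ 132.37°.
Law of sines gives CB = AC·sin A/sin B ≈ 36.516.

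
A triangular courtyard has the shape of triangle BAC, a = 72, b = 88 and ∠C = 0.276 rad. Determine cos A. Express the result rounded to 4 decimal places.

0.6904

By the law of cosines, c² = b² + a² − 2·b·a·cos C = 735.6, so c ≈ 27.122.
Law of cosines again: cos A = (c² + b² − a²)/(2·c·b) ≈ 0.69040, so ∠A ≈ 0.809 rad.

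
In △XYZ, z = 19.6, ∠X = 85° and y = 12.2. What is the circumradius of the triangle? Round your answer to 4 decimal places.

By the law of cosines, x² = y² + z² − 2·y·z·cos X = 491.32, so x ≈ 22.166.
Area = ½·y·z·sin X ≈ 119.11.
Circumradius = x/(2 sin X) ≈ 11.125.

R ≈ 11.1252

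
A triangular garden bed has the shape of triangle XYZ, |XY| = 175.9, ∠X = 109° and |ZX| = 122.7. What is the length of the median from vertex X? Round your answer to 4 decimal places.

By the law of cosines, |YZ|² = |ZX|² + |XY|² − 2·|ZX|·|XY|·cos X = 60050, so |YZ| ≈ 245.05.
Median from X: ½√(2·|ZX|² + 2·|XY|² − |YZ|²) ≈ 89.363.

m_X ≈ 89.3626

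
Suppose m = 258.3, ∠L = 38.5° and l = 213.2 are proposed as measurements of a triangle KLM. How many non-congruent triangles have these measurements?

m·sin L = 258.3·sin(38.5°) ≈ 160.8.
Since m sin L < l < m (160.8 < 213.2 < 258.3), two triangles exist.

2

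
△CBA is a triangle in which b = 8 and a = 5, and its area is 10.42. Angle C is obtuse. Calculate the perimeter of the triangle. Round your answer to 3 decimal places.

From area = ½·b·a·sin C, we get sin C = 2·area/(b·a) ≈ 0.52100.
Taking the obtuse solution, ∠C ≈ 2.594 rad.
Law of cosines then gives c ≈ 12.541.
Perimeter = 12.541 + 8 + 5 = 25.541.

25.541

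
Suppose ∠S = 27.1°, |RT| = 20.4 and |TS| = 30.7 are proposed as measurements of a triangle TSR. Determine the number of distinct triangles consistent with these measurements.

2

|TS|·sin S = 30.7·sin(27.1°) ≈ 13.99.
Since |TS| sin S < |RT| < |TS| (13.99 < 20.4 < 30.7), two triangles exist.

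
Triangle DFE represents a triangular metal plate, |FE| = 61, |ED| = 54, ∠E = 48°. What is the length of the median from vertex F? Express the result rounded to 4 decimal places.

By the law of cosines, |DF|² = |FE|² + |ED|² − 2·|FE|·|ED|·cos E = 2228.8, so |DF| ≈ 47.21.
Median from F: ½√(2·|DF|² + 2·|FE|² − |ED|²) ≈ 47.391.

m_F ≈ 47.3908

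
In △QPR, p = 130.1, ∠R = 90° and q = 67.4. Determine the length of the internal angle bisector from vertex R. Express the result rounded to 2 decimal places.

By the law of cosines, r² = q² + p² − 2·q·p·cos R = 21469, so r ≈ 146.52.
The bisector from R has length 2·q·p·cos(∠R/2)/(q+p) ≈ 62.789.

t_R ≈ 62.79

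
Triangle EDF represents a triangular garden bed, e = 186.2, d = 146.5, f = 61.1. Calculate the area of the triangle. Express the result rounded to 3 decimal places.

area ≈ 3797.344

Semiperimeter s = (186.2 + 146.5 + 61.1)/2 = 196.9.
Heron's formula: area = √(196.9·10.7·50.4·135.8) ≈ 3797.3.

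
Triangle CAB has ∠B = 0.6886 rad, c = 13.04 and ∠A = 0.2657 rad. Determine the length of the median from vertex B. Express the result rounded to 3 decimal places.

The third angle is ∠C = π − ∠A − ∠B = 2.1873 rad.
Law of sines: a = c·sin A/sin C ≈ 4.1967.
Law of sines: b = c·sin B/sin C ≈ 10.156.
Median from B: ½√(2·c² + 2·a² − b²) ≈ 8.2487.

8.249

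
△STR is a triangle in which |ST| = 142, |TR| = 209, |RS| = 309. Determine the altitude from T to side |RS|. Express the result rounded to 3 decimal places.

h_T ≈ 81.266

Semiperimeter s = (209 + 309 + 142)/2 = 330.
Heron's formula: area = √(330·121·21·188) ≈ 12556.
The altitude from T has length 2·area/|RS| ≈ 81.266.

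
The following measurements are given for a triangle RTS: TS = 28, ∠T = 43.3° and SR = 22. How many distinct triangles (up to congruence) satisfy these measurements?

TS·sin T = 28·sin(43.3°) ≈ 19.2.
Since TS sin T < SR < TS (19.2 < 22 < 28), two triangles exist.

2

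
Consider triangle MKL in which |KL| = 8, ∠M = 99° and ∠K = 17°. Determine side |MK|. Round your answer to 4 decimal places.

7.2800

The third angle is ∠L = 180° − ∠M − ∠K = 64.00°.
Law of sines: |MK| = |KL|·sin L/sin M ≈ 7.28.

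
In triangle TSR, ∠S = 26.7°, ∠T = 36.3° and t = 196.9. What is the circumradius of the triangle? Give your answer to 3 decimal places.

The third angle is ∠R = 180° − ∠T − ∠S = 117.00°.
Law of sines: s = t·sin S/sin T ≈ 149.44.
Law of sines: r = t·sin R/sin T ≈ 296.34.
Circumradius = t/(2 sin T) ≈ 166.3.

166.297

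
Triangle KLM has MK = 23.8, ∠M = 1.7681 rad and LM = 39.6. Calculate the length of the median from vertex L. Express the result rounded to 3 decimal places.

By the law of cosines, KL² = LM² + MK² − 2·LM·MK·cos M = 2504.1, so KL ≈ 50.041.
Median from L: ½√(2·KL² + 2·LM² − MK²) ≈ 43.526.

m_L ≈ 43.526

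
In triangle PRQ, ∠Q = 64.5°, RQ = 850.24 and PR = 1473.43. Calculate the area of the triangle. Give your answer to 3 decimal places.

area ≈ 623079.637

Law of sines: sin P = RQ·sin Q/PR ≈ 0.52084.
Since PR ≥ RQ, only the acute value applies: ∠P ≈ 31.39°.
Then ∠R = 180° − ∠Q − ∠P ≈ 84.11°.
Law of sines gives QP = PR·sin R/sin Q ≈ 1623.8.
Area = ½·PR·RQ·sin R ≈ 6.2308e+05.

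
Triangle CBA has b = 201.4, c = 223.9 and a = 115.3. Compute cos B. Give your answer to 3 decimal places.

cos B ≈ 0.443

By the law of cosines, cos B = (a² + c² − b²) / (2·a·c) ≈ 0.44282, so ∠B ≈ 63.72°.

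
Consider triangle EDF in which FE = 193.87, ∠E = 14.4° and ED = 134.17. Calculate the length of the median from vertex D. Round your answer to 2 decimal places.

By the law of cosines, DF² = FE² + ED² − 2·FE·ED·cos E = 5198.5, so DF ≈ 72.101.
Median from D: ½√(2·ED² + 2·DF² − FE²) ≈ 46.943.

m_D ≈ 46.94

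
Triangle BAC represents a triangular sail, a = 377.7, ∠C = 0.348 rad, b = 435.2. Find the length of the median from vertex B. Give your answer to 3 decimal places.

188.375

By the law of cosines, c² = b² + a² − 2·b·a·cos C = 23013, so c ≈ 151.7.
Median from B: ½√(2·a² + 2·c² − b²) ≈ 188.38.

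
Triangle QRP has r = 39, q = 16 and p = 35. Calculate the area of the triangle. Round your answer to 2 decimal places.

Semiperimeter s = (16 + 39 + 35)/2 = 45.
Heron's formula: area = √(45·29·6·10) ≈ 279.82.

279.82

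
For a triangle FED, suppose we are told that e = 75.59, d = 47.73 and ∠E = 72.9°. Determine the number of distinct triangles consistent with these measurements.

1

d·sin E = 47.73·sin(72.9°) ≈ 45.62.
Since e ≥ d, exactly one triangle exists.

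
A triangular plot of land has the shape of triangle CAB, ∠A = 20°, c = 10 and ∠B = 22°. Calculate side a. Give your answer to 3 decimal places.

The third angle is ∠C = 180° − ∠A − ∠B = 138.00°.
Law of sines: a = c·sin A/sin C ≈ 5.1114.

5.111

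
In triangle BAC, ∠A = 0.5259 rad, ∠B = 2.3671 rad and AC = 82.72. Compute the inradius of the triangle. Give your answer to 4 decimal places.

The third angle is ∠C = π − ∠B − ∠A = 0.2486 rad.
Law of sines: CB = AC·sin A/sin B ≈ 59.376.
Law of sines: BA = AC·sin C/sin B ≈ 29.102.
Area = ½·AC·CB·sin C ≈ 604.22.
Semiperimeter s = (82.72+59.376+29.102)/2 = 85.599.
Inradius = area/s = 604.22/85.599 ≈ 7.0588.

r ≈ 7.0588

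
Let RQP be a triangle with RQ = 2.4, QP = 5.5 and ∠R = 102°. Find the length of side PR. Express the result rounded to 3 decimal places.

Law of sines: sin P = RQ·sin R/QP ≈ 0.42683.
Since QP ≥ RQ, only the acute value applies: ∠P ≈ 25.27°.
Then ∠Q = 180° − ∠R − ∠P ≈ 52.73°.
Law of sines gives PR = QP·sin Q/sin R ≈ 4.4748.

4.475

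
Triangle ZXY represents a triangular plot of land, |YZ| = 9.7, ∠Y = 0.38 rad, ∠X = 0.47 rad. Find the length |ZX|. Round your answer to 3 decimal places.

The third angle is ∠Z = π − ∠X − ∠Y = 2.292 rad.
Law of sines: |ZX| = |YZ|·sin Y/sin X ≈ 7.9444.

7.944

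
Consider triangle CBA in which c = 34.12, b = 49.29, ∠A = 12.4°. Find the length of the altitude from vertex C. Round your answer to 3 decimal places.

h_C ≈ 10.584

By the law of cosines, a² = c² + b² − 2·c·b·cos A = 308.59, so a ≈ 17.567.
Area = ½·c·b·sin A ≈ 180.57.
The altitude from C has length 2·area/c ≈ 10.584.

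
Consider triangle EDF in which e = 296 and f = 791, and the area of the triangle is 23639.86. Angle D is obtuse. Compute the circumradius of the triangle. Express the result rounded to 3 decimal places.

R ≈ 2680.481

From area = ½·f·e·sin D, we get sin D = 2·area/(f·e) ≈ 0.20193.
Taking the obtuse solution, ∠D ≈ 168.35°.
Law of cosines then gives d ≈ 1082.6.
Circumradius = d/(2 sin D) ≈ 2680.5.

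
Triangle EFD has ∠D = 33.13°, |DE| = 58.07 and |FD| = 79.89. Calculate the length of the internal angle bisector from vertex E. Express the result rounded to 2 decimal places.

By the law of cosines, |EF|² = |FD|² + |DE|² − 2·|FD|·|DE|·cos D = 1984.5, so |EF| ≈ 44.548.
Law of cosines again: cos E = (|DE|² + |EF|² − |FD|²)/(2·|DE|·|EF|) ≈ -0.19827, so ∠E ≈ 101.44°.
The bisector from E has length 2·|DE|·|EF|·cos(∠E/2)/(|DE|+|EF|) ≈ 31.921.

31.92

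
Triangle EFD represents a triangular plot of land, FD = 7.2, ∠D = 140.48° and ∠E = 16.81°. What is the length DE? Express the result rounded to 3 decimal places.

The third angle is ∠F = 180° − ∠D − ∠E = 22.71°.
Law of sines: DE = FD·sin F/sin E ≈ 9.6117.

9.612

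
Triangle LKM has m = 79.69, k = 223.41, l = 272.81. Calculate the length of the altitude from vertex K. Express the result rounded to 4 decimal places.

h_K ≈ 68.5431

Semiperimeter s = (272.81 + 223.41 + 79.69)/2 = 287.96.
Heron's formula: area = √(287.96·15.145·64.545·208.27) ≈ 7656.6.
The altitude from K has length 2·area/k ≈ 68.543.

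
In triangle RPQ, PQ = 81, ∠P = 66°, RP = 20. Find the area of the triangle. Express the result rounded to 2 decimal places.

area ≈ 739.97

Area = ½·RP·PQ·sin P ≈ 739.97.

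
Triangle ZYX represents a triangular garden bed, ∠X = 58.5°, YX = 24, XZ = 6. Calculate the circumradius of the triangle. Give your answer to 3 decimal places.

12.598

By the law of cosines, ZY² = YX² + XZ² − 2·YX·XZ·cos X = 461.52, so ZY ≈ 21.483.
Area = ½·YX·XZ·sin X ≈ 61.39.
Circumradius = ZY/(2 sin X) ≈ 12.598.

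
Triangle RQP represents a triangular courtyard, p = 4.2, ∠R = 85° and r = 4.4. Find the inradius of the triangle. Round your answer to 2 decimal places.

Law of sines: sin P = p·sin R/r ≈ 0.95091.
Since r ≥ p, only the acute value applies: ∠P ≈ 71.97°.
Then ∠Q = 180° − ∠R − ∠P ≈ 23.03°.
Law of sines gives q = r·sin Q/sin R ≈ 1.7277.
Area = ½·r·p·sin Q ≈ 3.6143.
Semiperimeter s = (4.4+1.7277+4.2)/2 = 5.1638.
Inradius = area/s = 3.6143/5.1638 ≈ 0.69993.

0.70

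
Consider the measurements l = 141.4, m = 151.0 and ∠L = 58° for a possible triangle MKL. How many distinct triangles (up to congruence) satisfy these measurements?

m·sin L = 151.0·sin(58°) ≈ 128.1.
Since m sin L < l < m (128.1 < 141.4 < 151.0), two triangles exist.

2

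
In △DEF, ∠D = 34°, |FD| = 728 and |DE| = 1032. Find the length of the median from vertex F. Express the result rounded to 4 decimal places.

By the law of cosines, |EF|² = |FD|² + |DE|² − 2·|FD|·|DE|·cos D = 3.493e+05, so |EF| ≈ 591.02.
Median from F: ½√(2·|EF|² + 2·|FD|² − |DE|²) ≈ 416.4.

416.3981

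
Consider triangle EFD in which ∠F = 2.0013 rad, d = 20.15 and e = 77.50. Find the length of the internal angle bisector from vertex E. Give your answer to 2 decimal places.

29.30

By the law of cosines, f² = d² + e² − 2·d·e·cos F = 7715.7, so f ≈ 87.839.
Law of cosines again: cos E = (f² + d² − e²)/(2·f·d) ≈ 0.59760, so ∠E ≈ 0.9303 rad.
The bisector from E has length 2·f·d·cos(∠E/2)/(f+d) ≈ 29.298.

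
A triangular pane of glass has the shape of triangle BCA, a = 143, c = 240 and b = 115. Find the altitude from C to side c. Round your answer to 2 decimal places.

Semiperimeter s = (115 + 240 + 143)/2 = 249.
Heron's formula: area = √(249·134·9·106) ≈ 5641.9.
The altitude from C has length 2·area/c ≈ 47.016.

47.02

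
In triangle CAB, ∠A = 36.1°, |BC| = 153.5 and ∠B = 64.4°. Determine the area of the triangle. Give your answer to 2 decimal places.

The third angle is ∠C = 180° − ∠A − ∠B = 79.50°.
Law of sines: |AB| = |BC|·sin C/sin A ≈ 256.16.
Law of sines: |CA| = |BC|·sin B/sin A ≈ 234.95.
Area = ½·|BC|·|AB|·sin B ≈ 17730.

17730.41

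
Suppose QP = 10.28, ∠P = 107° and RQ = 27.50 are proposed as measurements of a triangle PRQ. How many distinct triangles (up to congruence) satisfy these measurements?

QP·sin P = 10.28·sin(107°) ≈ 9.831.
Since ∠P is not acute, a triangle exists only if RQ > QP; here RQ > QP, so there is exactly one triangle.

1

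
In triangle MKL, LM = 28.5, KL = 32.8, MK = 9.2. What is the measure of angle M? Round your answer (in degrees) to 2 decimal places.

By the law of cosines, cos M = (LM² + MK² − KL²) / (2·LM·MK) ≈ -0.34125, so ∠M ≈ 109.95°.

∠M ≈ 109.95°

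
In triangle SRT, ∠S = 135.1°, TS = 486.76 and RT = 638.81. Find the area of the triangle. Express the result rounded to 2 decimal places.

Law of sines: sin R = TS·sin S/RT ≈ 0.53786.
Since RT ≥ TS, only the acute value applies: ∠R ≈ 32.54°.
Then ∠T = 180° − ∠S − ∠R ≈ 12.36°.
Law of sines gives SR = RT·sin T/sin S ≈ 193.75.
Area = ½·RT·TS·sin T ≈ 33285.

area ≈ 33284.83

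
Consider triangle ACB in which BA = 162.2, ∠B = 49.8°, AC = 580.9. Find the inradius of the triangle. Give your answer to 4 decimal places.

58.8421

Law of sines: sin C = BA·sin B/AC ≈ 0.21327.
Since AC ≥ BA, only the acute value applies: ∠C ≈ 12.31°.
Then ∠A = 180° − ∠B − ∠C ≈ 117.89°.
Law of sines gives CB = AC·sin A/sin B ≈ 672.23.
Area = ½·AC·BA·sin A ≈ 41640.
Semiperimeter s = (672.23+162.2+580.9)/2 = 707.66.
Inradius = area/s = 41640/707.66 ≈ 58.842.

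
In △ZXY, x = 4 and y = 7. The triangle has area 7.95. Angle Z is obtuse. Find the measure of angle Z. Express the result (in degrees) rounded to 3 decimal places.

∠Z ≈ 145.399°

From area = ½·x·y·sin Z, we get sin Z = 2·area/(x·y) ≈ 0.56786.
Taking the obtuse solution, ∠Z ≈ 145.40°.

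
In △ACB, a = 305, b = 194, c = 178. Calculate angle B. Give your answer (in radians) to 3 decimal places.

∠B ≈ 0.640 rad

By the law of cosines, cos B = (a² + c² − b²) / (2·a·c) ≈ 0.80192, so ∠B ≈ 0.640 rad.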